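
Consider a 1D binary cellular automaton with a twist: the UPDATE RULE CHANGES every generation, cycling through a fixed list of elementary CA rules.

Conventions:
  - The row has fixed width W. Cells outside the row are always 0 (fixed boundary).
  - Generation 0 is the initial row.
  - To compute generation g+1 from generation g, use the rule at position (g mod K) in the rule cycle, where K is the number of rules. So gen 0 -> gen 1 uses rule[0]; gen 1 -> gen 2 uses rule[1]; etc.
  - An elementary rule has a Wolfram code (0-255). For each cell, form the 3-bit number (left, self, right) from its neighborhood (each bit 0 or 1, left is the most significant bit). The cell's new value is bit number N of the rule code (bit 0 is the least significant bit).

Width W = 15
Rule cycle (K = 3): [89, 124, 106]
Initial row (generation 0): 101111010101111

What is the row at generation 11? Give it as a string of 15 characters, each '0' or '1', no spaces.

Gen 0: 101111010101111
Gen 1 (rule 89): 001001000001001
Gen 2 (rule 124): 001101100001101
Gen 3 (rule 106): 011111100011110
Gen 4 (rule 89): 010000111010011
Gen 5 (rule 124): 011000101111011
Gen 6 (rule 106): 111001011001111
Gen 7 (rule 89): 101100011101001
Gen 8 (rule 124): 111110010111101
Gen 9 (rule 106): 100010101100110
Gen 10 (rule 89): 011000001110111
Gen 11 (rule 124): 011100001011101

Answer: 011100001011101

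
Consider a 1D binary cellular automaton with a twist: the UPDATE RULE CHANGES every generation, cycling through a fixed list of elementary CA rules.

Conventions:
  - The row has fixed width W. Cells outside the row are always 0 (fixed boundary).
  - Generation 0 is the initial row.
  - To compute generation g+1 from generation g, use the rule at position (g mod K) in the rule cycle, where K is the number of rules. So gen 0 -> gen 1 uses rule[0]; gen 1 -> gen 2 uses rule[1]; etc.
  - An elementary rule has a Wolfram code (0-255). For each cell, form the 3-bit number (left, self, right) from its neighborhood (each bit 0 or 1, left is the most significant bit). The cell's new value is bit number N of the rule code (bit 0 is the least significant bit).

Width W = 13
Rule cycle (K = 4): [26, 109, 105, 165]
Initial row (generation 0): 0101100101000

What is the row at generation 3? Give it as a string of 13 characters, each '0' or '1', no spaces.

Gen 0: 0101100101000
Gen 1 (rule 26): 1001011000100
Gen 2 (rule 109): 1001111010101
Gen 3 (rule 105): 0001001101010

Answer: 0001001101010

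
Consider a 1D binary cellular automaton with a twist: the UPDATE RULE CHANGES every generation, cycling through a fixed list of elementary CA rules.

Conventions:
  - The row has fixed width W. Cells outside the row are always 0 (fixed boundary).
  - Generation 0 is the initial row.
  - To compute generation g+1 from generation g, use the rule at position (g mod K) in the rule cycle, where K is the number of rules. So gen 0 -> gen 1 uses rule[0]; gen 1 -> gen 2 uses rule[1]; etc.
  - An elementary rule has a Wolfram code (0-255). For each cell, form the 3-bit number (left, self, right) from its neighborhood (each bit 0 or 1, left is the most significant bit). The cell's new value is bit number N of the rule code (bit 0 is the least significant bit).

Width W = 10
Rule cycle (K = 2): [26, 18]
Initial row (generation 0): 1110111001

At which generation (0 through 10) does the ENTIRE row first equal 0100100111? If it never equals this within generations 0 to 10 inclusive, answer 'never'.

Answer: never

Derivation:
Gen 0: 1110111001
Gen 1 (rule 26): 1000100110
Gen 2 (rule 18): 0101011001
Gen 3 (rule 26): 1000010110
Gen 4 (rule 18): 0100100001
Gen 5 (rule 26): 1011010010
Gen 6 (rule 18): 0000001101
Gen 7 (rule 26): 0000011000
Gen 8 (rule 18): 0000100100
Gen 9 (rule 26): 0001011010
Gen 10 (rule 18): 0010000001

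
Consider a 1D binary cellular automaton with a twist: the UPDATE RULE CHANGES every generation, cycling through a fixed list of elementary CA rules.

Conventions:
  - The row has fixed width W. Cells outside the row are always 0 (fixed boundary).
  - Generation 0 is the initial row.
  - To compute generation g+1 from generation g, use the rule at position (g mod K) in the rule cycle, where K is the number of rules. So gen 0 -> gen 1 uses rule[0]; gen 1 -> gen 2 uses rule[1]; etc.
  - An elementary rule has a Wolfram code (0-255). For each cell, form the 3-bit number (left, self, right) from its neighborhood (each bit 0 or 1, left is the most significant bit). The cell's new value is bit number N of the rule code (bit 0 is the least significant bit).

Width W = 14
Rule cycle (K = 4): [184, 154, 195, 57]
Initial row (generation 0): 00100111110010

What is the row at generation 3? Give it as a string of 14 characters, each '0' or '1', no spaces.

Gen 0: 00100111110010
Gen 1 (rule 184): 00010111101001
Gen 2 (rule 154): 00100111000110
Gen 3 (rule 195): 11001011011010

Answer: 11001011011010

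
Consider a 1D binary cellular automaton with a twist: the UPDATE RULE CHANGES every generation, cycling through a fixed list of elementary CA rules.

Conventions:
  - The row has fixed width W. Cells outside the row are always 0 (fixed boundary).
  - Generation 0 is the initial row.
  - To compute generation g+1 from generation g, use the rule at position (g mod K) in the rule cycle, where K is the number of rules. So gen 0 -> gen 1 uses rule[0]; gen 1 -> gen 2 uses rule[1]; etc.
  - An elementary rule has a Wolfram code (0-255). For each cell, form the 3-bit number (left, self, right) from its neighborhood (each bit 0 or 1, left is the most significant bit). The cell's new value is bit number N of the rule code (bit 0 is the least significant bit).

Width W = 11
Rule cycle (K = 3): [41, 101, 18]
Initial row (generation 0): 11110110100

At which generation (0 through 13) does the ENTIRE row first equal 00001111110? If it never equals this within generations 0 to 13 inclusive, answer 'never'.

Gen 0: 11110110100
Gen 1 (rule 41): 10001101001
Gen 2 (rule 101): 10100111001
Gen 3 (rule 18): 00011000110
Gen 4 (rule 41): 11010010100
Gen 5 (rule 101): 01110011101
Gen 6 (rule 18): 10001100000
Gen 7 (rule 41): 00101001111
Gen 8 (rule 101): 10111000001
Gen 9 (rule 18): 00000100010
Gen 10 (rule 41): 11110001000
Gen 11 (rule 101): 00010101011
Gen 12 (rule 18): 00100000000
Gen 13 (rule 41): 10001111111

Answer: never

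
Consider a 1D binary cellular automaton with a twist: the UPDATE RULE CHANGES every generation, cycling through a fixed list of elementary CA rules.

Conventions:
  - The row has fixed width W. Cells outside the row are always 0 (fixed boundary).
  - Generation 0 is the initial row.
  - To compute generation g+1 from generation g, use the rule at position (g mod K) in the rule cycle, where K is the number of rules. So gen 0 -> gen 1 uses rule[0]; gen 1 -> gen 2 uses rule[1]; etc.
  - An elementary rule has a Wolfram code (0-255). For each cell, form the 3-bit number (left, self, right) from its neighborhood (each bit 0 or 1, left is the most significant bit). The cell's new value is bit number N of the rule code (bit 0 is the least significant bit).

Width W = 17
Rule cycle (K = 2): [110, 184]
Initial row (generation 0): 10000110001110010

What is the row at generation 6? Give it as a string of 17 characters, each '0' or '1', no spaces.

Gen 0: 10000110001110010
Gen 1 (rule 110): 10001110011010110
Gen 2 (rule 184): 01001101010101101
Gen 3 (rule 110): 11011111111111111
Gen 4 (rule 184): 10111111111111110
Gen 5 (rule 110): 11100000000000010
Gen 6 (rule 184): 11010000000000001

Answer: 11010000000000001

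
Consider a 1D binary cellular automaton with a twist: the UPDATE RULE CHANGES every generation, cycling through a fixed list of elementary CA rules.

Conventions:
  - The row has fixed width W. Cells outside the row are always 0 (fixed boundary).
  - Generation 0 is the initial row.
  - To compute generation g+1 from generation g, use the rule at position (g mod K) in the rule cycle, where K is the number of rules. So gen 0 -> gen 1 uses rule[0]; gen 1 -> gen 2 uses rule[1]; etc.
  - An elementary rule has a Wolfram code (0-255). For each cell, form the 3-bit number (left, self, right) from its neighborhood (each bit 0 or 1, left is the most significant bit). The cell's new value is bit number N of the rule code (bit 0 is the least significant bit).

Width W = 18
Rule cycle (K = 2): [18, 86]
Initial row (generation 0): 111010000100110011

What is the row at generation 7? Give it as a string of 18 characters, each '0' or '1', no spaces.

Answer: 000000000110000001

Derivation:
Gen 0: 111010000100110011
Gen 1 (rule 18): 000001001011001100
Gen 2 (rule 86): 000011111001110110
Gen 3 (rule 18): 000100000110000001
Gen 4 (rule 86): 001110001011000011
Gen 5 (rule 18): 010001010000100100
Gen 6 (rule 86): 111011011001111110
Gen 7 (rule 18): 000000000110000001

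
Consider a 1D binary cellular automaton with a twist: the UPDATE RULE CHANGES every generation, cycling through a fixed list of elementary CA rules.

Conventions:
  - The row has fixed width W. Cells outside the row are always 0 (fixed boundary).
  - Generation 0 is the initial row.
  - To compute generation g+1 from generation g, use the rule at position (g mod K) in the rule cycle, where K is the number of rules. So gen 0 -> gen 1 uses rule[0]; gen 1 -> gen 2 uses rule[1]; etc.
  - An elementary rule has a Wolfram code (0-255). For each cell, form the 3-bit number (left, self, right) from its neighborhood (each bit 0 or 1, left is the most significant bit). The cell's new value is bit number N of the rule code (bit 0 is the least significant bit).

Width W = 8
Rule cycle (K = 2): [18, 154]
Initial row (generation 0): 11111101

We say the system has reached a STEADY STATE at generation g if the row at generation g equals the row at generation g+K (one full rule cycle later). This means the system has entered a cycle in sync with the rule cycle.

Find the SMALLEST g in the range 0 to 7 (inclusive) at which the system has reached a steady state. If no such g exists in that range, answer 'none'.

Answer: 1

Derivation:
Gen 0: 11111101
Gen 1 (rule 18): 00000000
Gen 2 (rule 154): 00000000
Gen 3 (rule 18): 00000000
Gen 4 (rule 154): 00000000
Gen 5 (rule 18): 00000000
Gen 6 (rule 154): 00000000
Gen 7 (rule 18): 00000000
Gen 8 (rule 154): 00000000
Gen 9 (rule 18): 00000000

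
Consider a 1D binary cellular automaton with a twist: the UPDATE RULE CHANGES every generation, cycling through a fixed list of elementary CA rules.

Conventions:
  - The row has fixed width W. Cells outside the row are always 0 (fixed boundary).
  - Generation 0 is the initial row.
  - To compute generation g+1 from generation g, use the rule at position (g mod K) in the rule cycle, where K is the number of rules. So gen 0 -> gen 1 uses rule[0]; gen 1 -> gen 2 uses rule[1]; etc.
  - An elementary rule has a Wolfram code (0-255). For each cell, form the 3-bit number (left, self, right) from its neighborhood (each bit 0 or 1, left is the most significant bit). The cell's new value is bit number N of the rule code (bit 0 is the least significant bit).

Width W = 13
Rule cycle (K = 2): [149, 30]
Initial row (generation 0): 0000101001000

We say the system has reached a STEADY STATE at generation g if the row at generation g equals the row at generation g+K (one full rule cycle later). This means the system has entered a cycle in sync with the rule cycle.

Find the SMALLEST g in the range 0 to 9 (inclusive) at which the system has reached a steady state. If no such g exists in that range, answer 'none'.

Gen 0: 0000101001000
Gen 1 (rule 149): 1110101101111
Gen 2 (rule 30): 1000101001000
Gen 3 (rule 149): 1110101101111
Gen 4 (rule 30): 1000101001000
Gen 5 (rule 149): 1110101101111
Gen 6 (rule 30): 1000101001000
Gen 7 (rule 149): 1110101101111
Gen 8 (rule 30): 1000101001000
Gen 9 (rule 149): 1110101101111
Gen 10 (rule 30): 1000101001000
Gen 11 (rule 149): 1110101101111

Answer: 1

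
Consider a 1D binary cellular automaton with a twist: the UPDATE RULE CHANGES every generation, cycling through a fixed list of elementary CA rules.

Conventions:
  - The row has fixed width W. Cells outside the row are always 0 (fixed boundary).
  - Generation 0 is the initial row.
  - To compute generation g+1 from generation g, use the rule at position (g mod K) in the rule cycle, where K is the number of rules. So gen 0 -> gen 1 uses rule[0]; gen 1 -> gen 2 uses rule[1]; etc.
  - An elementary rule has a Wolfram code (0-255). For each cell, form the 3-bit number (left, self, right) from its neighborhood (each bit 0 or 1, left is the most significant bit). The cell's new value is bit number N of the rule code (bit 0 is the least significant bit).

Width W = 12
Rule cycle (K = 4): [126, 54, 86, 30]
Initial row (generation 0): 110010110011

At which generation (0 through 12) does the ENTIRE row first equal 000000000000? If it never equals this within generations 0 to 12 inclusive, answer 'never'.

Gen 0: 110010110011
Gen 1 (rule 126): 111111111111
Gen 2 (rule 54): 000000000000
Gen 3 (rule 86): 000000000000
Gen 4 (rule 30): 000000000000
Gen 5 (rule 126): 000000000000
Gen 6 (rule 54): 000000000000
Gen 7 (rule 86): 000000000000
Gen 8 (rule 30): 000000000000
Gen 9 (rule 126): 000000000000
Gen 10 (rule 54): 000000000000
Gen 11 (rule 86): 000000000000
Gen 12 (rule 30): 000000000000

Answer: 2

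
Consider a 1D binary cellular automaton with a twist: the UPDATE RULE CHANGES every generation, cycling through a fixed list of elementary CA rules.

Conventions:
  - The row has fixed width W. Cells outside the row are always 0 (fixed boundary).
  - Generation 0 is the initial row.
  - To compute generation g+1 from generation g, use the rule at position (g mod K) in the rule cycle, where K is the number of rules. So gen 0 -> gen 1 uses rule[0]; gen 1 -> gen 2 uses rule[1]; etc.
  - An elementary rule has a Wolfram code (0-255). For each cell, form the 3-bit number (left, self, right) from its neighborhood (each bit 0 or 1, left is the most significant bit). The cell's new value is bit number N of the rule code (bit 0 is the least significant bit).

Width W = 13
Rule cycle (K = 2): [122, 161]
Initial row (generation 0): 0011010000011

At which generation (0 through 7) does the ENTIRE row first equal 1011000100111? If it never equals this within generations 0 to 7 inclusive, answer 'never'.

Answer: never

Derivation:
Gen 0: 0011010000011
Gen 1 (rule 122): 0111101000111
Gen 2 (rule 161): 0011010010010
Gen 3 (rule 122): 0111101101101
Gen 4 (rule 161): 0011010010010
Gen 5 (rule 122): 0111101101101
Gen 6 (rule 161): 0011010010010
Gen 7 (rule 122): 0111101101101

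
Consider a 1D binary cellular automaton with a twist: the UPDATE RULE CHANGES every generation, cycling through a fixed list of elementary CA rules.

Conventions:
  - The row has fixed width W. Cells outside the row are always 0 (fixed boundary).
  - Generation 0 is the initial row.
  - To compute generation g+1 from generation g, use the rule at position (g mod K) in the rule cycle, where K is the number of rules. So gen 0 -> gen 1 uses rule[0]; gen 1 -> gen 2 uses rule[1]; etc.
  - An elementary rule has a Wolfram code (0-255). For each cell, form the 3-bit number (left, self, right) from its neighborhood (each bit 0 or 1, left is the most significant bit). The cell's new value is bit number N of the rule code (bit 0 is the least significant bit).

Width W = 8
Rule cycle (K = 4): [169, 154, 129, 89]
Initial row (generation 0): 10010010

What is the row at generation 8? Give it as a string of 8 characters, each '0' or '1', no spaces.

Answer: 10111111

Derivation:
Gen 0: 10010010
Gen 1 (rule 169): 00000000
Gen 2 (rule 154): 00000000
Gen 3 (rule 129): 11111111
Gen 4 (rule 89): 10000001
Gen 5 (rule 169): 00111100
Gen 6 (rule 154): 01111010
Gen 7 (rule 129): 00110000
Gen 8 (rule 89): 10111111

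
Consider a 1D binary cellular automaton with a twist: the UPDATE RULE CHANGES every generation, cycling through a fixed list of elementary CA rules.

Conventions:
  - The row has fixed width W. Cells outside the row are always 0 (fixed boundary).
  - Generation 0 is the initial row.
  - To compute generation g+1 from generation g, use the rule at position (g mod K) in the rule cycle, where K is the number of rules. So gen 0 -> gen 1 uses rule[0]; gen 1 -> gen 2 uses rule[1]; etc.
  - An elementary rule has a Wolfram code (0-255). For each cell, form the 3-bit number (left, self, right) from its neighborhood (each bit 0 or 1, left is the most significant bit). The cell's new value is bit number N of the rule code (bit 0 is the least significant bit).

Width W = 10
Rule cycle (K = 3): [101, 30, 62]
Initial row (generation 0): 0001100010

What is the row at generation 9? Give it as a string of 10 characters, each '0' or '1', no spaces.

Gen 0: 0001100010
Gen 1 (rule 101): 1100101010
Gen 2 (rule 30): 1011101011
Gen 3 (rule 62): 1110011110
Gen 4 (rule 101): 0010000010
Gen 5 (rule 30): 0111000111
Gen 6 (rule 62): 1100101100
Gen 7 (rule 101): 0100110101
Gen 8 (rule 30): 1111100101
Gen 9 (rule 62): 1000011111

Answer: 1000011111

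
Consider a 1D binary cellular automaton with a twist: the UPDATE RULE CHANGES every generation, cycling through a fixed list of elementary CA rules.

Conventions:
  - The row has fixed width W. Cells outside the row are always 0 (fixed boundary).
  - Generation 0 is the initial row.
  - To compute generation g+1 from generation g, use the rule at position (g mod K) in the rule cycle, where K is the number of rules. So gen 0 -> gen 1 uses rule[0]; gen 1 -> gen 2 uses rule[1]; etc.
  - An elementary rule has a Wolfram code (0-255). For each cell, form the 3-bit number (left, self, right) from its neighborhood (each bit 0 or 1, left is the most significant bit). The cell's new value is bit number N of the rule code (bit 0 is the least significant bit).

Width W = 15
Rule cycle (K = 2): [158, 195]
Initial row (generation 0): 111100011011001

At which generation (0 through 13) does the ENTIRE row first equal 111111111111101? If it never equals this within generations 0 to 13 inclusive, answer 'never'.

Gen 0: 111100011011001
Gen 1 (rule 158): 111010110010111
Gen 2 (rule 195): 011000010100011
Gen 3 (rule 158): 110100110110110
Gen 4 (rule 195): 010001010010010
Gen 5 (rule 158): 111011011111111
Gen 6 (rule 195): 011001001111111
Gen 7 (rule 158): 110111111111110
Gen 8 (rule 195): 010011111111110
Gen 9 (rule 158): 111111111111101
Gen 10 (rule 195): 011111111111100
Gen 11 (rule 158): 111111111111010
Gen 12 (rule 195): 011111111111000
Gen 13 (rule 158): 111111111110100

Answer: 9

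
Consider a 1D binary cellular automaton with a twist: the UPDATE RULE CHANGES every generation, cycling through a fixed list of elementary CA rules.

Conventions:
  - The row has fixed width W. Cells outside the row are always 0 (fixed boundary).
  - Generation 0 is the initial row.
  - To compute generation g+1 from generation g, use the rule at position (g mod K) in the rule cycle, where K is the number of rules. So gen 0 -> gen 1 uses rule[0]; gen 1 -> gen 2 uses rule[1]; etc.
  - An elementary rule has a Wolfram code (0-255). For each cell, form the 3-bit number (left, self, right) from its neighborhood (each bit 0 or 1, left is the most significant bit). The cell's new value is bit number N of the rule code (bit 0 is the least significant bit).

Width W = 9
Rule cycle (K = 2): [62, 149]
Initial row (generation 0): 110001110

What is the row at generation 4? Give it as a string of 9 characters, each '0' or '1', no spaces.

Answer: 011000110

Derivation:
Gen 0: 110001110
Gen 1 (rule 62): 101011001
Gen 2 (rule 149): 101000101
Gen 3 (rule 62): 111101111
Gen 4 (rule 149): 011000110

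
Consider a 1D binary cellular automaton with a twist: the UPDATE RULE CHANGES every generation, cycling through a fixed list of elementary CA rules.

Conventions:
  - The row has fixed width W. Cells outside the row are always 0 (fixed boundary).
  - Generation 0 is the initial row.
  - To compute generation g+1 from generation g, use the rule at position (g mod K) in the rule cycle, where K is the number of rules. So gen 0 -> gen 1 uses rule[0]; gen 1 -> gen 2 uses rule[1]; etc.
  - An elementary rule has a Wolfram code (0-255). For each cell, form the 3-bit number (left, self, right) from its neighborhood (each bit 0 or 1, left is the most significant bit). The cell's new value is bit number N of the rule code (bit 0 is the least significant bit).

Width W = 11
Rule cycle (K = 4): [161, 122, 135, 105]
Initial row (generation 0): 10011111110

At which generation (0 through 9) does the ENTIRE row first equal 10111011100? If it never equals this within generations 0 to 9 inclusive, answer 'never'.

Answer: never

Derivation:
Gen 0: 10011111110
Gen 1 (rule 161): 00001111100
Gen 2 (rule 122): 00011000110
Gen 3 (rule 135): 11100011000
Gen 4 (rule 105): 10101011011
Gen 5 (rule 161): 01010100100
Gen 6 (rule 122): 10101011010
Gen 7 (rule 135): 10101000010
Gen 8 (rule 105): 01010011000
Gen 9 (rule 161): 00100000011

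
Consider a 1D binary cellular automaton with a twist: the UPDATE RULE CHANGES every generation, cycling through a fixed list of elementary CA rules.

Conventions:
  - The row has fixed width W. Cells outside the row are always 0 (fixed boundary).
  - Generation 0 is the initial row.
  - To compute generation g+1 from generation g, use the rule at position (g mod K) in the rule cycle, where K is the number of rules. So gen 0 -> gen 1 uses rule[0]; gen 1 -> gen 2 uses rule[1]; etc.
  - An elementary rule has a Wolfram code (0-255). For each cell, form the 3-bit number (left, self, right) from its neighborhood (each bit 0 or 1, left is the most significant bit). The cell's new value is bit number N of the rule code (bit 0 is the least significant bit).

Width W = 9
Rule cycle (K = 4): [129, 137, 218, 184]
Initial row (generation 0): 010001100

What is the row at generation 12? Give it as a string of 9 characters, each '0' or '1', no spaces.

Gen 0: 010001100
Gen 1 (rule 129): 000100001
Gen 2 (rule 137): 110001100
Gen 3 (rule 218): 111011110
Gen 4 (rule 184): 110111101
Gen 5 (rule 129): 000011000
Gen 6 (rule 137): 111010011
Gen 7 (rule 218): 111001111
Gen 8 (rule 184): 110101110
Gen 9 (rule 129): 000000100
Gen 10 (rule 137): 111110001
Gen 11 (rule 218): 111111010
Gen 12 (rule 184): 111110101

Answer: 111110101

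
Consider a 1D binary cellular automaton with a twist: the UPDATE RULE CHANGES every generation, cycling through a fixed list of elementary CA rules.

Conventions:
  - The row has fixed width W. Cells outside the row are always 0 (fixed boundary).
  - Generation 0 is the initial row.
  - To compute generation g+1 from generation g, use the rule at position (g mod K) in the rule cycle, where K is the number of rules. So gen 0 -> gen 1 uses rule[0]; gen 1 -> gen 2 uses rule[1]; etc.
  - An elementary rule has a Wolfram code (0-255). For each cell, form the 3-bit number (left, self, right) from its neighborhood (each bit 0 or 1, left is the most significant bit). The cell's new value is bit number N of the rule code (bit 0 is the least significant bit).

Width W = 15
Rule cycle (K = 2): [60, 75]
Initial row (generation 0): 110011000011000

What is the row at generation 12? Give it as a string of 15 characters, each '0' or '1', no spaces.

Gen 0: 110011000011000
Gen 1 (rule 60): 101010100010100
Gen 2 (rule 75): 000000001100001
Gen 3 (rule 60): 000000001010001
Gen 4 (rule 75): 111111110000110
Gen 5 (rule 60): 100000001000101
Gen 6 (rule 75): 001111110011000
Gen 7 (rule 60): 001000001010100
Gen 8 (rule 75): 110011110000001
Gen 9 (rule 60): 101010001000001
Gen 10 (rule 75): 000000110011110
Gen 11 (rule 60): 000000101010001
Gen 12 (rule 75): 111111000000110

Answer: 111111000000110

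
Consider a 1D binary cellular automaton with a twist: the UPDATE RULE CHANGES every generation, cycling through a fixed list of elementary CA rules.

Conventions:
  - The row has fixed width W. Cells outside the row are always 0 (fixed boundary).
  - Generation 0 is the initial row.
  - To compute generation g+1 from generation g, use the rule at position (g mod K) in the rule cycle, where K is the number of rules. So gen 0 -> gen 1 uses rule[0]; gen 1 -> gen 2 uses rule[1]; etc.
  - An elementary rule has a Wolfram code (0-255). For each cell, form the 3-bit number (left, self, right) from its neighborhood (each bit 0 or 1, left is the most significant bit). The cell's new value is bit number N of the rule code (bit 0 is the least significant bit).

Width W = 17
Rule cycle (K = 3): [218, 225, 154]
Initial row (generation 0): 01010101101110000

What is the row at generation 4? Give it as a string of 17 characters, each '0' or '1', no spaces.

Gen 0: 01010101101110000
Gen 1 (rule 218): 10000001101111000
Gen 2 (rule 225): 00111100110111011
Gen 3 (rule 154): 01111011100110010
Gen 4 (rule 218): 11111011111111101

Answer: 11111011111111101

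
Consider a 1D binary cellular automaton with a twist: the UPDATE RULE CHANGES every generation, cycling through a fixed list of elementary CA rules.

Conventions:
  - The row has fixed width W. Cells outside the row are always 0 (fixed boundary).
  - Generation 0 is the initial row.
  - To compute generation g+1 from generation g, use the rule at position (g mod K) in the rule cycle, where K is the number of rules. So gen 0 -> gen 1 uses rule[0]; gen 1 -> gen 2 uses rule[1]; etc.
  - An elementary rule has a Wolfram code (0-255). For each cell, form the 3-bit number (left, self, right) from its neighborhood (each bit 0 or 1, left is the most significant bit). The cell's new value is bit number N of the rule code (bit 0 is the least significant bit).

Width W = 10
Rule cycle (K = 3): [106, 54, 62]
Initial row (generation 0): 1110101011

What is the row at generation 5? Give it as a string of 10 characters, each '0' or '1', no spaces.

Answer: 1001111100

Derivation:
Gen 0: 1110101011
Gen 1 (rule 106): 1011010111
Gen 2 (rule 54): 1100111000
Gen 3 (rule 62): 1011100100
Gen 4 (rule 106): 0110101000
Gen 5 (rule 54): 1001111100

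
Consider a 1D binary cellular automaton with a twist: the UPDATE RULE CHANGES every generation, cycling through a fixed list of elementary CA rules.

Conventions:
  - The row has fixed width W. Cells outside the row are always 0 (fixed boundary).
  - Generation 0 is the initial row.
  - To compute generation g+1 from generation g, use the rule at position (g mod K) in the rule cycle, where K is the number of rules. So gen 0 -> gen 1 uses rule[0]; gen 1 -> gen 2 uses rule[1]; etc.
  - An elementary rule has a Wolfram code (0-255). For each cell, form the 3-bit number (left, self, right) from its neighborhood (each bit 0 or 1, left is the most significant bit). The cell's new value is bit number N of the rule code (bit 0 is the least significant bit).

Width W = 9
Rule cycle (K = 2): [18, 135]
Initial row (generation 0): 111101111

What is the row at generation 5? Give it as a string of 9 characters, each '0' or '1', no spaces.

Gen 0: 111101111
Gen 1 (rule 18): 000000000
Gen 2 (rule 135): 111111111
Gen 3 (rule 18): 000000000
Gen 4 (rule 135): 111111111
Gen 5 (rule 18): 000000000

Answer: 000000000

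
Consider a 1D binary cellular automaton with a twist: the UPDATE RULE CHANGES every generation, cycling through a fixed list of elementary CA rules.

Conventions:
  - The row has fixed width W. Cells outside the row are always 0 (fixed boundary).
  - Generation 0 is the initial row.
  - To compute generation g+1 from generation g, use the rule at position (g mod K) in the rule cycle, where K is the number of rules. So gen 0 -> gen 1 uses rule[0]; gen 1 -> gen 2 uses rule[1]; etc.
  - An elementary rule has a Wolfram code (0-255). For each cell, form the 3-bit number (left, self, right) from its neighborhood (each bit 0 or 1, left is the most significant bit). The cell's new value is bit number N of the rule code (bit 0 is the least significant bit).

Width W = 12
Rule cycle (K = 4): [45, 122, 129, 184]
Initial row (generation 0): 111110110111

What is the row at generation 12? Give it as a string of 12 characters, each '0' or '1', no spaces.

Gen 0: 111110110111
Gen 1 (rule 45): 100001101100
Gen 2 (rule 122): 010011111110
Gen 3 (rule 129): 000001111100
Gen 4 (rule 184): 000001111010
Gen 5 (rule 45): 111101000110
Gen 6 (rule 122): 100110101111
Gen 7 (rule 129): 000000000110
Gen 8 (rule 184): 000000000101
Gen 9 (rule 45): 111111110111
Gen 10 (rule 122): 100000011101
Gen 11 (rule 129): 001111001000
Gen 12 (rule 184): 001110100100

Answer: 001110100100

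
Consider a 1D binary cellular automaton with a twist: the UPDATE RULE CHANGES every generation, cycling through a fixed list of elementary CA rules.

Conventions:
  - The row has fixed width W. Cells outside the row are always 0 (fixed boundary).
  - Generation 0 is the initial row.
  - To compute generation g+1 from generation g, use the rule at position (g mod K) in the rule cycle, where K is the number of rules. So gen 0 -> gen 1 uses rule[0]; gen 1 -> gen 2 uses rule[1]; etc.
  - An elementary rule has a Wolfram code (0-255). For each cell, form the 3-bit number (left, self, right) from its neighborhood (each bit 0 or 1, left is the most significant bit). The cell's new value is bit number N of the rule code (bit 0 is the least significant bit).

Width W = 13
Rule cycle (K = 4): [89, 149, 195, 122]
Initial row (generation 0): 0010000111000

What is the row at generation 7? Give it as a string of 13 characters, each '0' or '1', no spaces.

Answer: 0110111110111

Derivation:
Gen 0: 0010000111000
Gen 1 (rule 89): 1001110101111
Gen 2 (rule 149): 1100100100110
Gen 3 (rule 195): 0101001001010
Gen 4 (rule 122): 1010110110101
Gen 5 (rule 89): 0000110110000
Gen 6 (rule 149): 1110000001111
Gen 7 (rule 195): 0110111110111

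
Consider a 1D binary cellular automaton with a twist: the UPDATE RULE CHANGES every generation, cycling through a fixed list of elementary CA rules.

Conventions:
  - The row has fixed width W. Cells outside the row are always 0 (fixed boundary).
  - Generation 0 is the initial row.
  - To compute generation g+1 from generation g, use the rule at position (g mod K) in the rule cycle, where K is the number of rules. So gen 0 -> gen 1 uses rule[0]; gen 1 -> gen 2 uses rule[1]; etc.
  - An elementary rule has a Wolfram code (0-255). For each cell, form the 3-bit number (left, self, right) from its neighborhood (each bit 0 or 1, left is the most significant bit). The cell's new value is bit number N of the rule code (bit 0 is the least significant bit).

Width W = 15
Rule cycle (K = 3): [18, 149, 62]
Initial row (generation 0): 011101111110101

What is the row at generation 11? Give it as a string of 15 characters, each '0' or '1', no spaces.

Answer: 110111111111111

Derivation:
Gen 0: 011101111110101
Gen 1 (rule 18): 100000000000000
Gen 2 (rule 149): 111111111111111
Gen 3 (rule 62): 100000000000000
Gen 4 (rule 18): 010000000000000
Gen 5 (rule 149): 011111111111111
Gen 6 (rule 62): 110000000000000
Gen 7 (rule 18): 001000000000000
Gen 8 (rule 149): 101111111111111
Gen 9 (rule 62): 111000000000000
Gen 10 (rule 18): 000100000000000
Gen 11 (rule 149): 110111111111111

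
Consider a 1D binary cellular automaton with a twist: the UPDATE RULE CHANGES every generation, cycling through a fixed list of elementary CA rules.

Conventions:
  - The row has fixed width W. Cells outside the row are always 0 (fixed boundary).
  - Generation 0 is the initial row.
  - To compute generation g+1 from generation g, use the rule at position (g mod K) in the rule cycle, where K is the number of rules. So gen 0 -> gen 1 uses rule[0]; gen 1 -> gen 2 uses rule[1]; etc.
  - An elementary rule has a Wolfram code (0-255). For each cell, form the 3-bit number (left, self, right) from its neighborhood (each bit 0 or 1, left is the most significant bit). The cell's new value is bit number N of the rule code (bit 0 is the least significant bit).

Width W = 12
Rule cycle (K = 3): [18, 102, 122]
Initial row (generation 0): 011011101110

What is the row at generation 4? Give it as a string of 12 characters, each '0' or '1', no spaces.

Gen 0: 011011101110
Gen 1 (rule 18): 100000000001
Gen 2 (rule 102): 100000000011
Gen 3 (rule 122): 010000000111
Gen 4 (rule 18): 101000001000

Answer: 101000001000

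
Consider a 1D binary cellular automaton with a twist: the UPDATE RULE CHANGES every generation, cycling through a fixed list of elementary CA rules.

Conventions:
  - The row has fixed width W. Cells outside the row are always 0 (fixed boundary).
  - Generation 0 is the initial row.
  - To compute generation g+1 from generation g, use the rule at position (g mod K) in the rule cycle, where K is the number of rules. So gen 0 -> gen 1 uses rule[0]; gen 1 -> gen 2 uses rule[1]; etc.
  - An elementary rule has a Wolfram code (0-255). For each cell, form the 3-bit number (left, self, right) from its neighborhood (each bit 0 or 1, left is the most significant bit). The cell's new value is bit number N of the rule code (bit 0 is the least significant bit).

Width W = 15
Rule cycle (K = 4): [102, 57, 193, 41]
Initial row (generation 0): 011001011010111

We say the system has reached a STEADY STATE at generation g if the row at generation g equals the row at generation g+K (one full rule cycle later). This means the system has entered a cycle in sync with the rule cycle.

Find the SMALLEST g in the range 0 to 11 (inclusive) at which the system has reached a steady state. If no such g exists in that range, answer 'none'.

Answer: none

Derivation:
Gen 0: 011001011010111
Gen 1 (rule 102): 101011101111001
Gen 2 (rule 57): 010110011000100
Gen 3 (rule 193): 000010001010001
Gen 4 (rule 41): 111000100100100
Gen 5 (rule 102): 001001101101100
Gen 6 (rule 57): 100101011011011
Gen 7 (rule 193): 000000001001001
Gen 8 (rule 41): 111111100000000
Gen 9 (rule 102): 000000100000000
Gen 10 (rule 57): 111110011111111
Gen 11 (rule 193): 011110001111111
Gen 12 (rule 41): 010000101000000
Gen 13 (rule 102): 110001111000000
Gen 14 (rule 57): 101101000111111
Gen 15 (rule 193): 000100010011111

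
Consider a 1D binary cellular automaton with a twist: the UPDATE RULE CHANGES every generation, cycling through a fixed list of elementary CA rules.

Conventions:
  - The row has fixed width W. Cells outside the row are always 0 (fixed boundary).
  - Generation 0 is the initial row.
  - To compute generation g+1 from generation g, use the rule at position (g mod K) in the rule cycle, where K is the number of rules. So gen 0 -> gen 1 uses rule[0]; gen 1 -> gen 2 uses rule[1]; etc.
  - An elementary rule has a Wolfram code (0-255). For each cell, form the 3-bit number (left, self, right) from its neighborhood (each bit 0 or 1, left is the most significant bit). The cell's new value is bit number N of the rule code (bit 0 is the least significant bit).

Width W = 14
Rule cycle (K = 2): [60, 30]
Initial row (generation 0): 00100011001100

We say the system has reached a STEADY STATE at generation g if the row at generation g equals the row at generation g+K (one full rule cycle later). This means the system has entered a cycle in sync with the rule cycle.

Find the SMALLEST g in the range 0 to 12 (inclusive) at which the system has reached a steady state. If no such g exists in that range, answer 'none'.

Gen 0: 00100011001100
Gen 1 (rule 60): 00110010101010
Gen 2 (rule 30): 01101110101011
Gen 3 (rule 60): 01011001111110
Gen 4 (rule 30): 11010111000001
Gen 5 (rule 60): 10111100100001
Gen 6 (rule 30): 10100011110011
Gen 7 (rule 60): 11110010001010
Gen 8 (rule 30): 10001111011011
Gen 9 (rule 60): 11001000110110
Gen 10 (rule 30): 10111101100101
Gen 11 (rule 60): 11100011010111
Gen 12 (rule 30): 10010110010100
Gen 13 (rule 60): 11011101011110
Gen 14 (rule 30): 10010001010001

Answer: none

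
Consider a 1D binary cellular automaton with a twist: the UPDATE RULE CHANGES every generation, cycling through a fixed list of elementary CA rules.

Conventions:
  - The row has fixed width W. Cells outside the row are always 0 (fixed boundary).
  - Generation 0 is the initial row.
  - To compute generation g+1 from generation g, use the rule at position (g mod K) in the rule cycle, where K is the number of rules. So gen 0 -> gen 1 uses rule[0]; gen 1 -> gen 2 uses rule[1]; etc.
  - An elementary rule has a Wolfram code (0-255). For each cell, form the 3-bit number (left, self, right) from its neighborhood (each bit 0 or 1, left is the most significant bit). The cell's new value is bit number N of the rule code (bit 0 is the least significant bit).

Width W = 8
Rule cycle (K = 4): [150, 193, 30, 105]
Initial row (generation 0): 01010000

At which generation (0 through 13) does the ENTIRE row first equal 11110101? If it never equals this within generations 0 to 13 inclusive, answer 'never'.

Answer: 12

Derivation:
Gen 0: 01010000
Gen 1 (rule 150): 11011000
Gen 2 (rule 193): 01001011
Gen 3 (rule 30): 11111010
Gen 4 (rule 105): 10001100
Gen 5 (rule 150): 11010010
Gen 6 (rule 193): 01000000
Gen 7 (rule 30): 11100000
Gen 8 (rule 105): 10101111
Gen 9 (rule 150): 10100110
Gen 10 (rule 193): 00000010
Gen 11 (rule 30): 00000111
Gen 12 (rule 105): 11110101
Gen 13 (rule 150): 01100101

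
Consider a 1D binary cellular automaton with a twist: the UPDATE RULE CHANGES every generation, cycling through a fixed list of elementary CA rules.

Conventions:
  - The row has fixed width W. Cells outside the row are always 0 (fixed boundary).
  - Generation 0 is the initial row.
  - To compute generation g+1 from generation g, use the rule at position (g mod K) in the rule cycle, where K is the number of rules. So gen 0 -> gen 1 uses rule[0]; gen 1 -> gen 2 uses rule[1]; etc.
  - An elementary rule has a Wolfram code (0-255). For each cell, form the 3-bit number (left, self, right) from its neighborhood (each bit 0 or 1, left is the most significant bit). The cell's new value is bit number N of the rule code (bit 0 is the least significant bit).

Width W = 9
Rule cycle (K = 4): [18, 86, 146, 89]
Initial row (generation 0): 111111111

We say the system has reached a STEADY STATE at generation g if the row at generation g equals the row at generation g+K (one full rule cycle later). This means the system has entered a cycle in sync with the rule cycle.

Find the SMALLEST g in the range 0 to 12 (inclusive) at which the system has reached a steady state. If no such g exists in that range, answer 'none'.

Answer: 0

Derivation:
Gen 0: 111111111
Gen 1 (rule 18): 000000000
Gen 2 (rule 86): 000000000
Gen 3 (rule 146): 000000000
Gen 4 (rule 89): 111111111
Gen 5 (rule 18): 000000000
Gen 6 (rule 86): 000000000
Gen 7 (rule 146): 000000000
Gen 8 (rule 89): 111111111
Gen 9 (rule 18): 000000000
Gen 10 (rule 86): 000000000
Gen 11 (rule 146): 000000000
Gen 12 (rule 89): 111111111
Gen 13 (rule 18): 000000000
Gen 14 (rule 86): 000000000
Gen 15 (rule 146): 000000000
Gen 16 (rule 89): 111111111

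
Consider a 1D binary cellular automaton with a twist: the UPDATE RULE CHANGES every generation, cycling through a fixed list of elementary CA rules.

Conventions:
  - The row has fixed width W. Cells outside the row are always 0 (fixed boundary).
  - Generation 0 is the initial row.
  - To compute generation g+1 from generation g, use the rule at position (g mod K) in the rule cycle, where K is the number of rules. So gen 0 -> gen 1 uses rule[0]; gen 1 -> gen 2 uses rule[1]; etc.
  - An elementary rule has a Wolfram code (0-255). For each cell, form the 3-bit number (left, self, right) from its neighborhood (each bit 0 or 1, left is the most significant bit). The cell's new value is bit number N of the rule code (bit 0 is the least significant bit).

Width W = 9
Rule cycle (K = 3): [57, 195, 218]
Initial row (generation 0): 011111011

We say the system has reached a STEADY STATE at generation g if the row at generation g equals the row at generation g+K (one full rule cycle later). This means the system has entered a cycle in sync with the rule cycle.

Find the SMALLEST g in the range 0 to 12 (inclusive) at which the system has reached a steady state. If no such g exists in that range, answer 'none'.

Answer: 9

Derivation:
Gen 0: 011111011
Gen 1 (rule 57): 010000110
Gen 2 (rule 195): 100111010
Gen 3 (rule 218): 011111001
Gen 4 (rule 57): 010000100
Gen 5 (rule 195): 100111001
Gen 6 (rule 218): 011111110
Gen 7 (rule 57): 010000001
Gen 8 (rule 195): 100111110
Gen 9 (rule 218): 011111111
Gen 10 (rule 57): 010000000
Gen 11 (rule 195): 100111111
Gen 12 (rule 218): 011111111
Gen 13 (rule 57): 010000000
Gen 14 (rule 195): 100111111
Gen 15 (rule 218): 011111111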